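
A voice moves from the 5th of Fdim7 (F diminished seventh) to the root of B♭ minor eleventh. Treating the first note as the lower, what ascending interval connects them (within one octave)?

The 5th of Fdim7 (F diminished seventh) is C♭; the root of B♭ minor eleventh is B♭.
Counting 7 letters and 11 half steps from C♭ gives a major seventh.

major seventh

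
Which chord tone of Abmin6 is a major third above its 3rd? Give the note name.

Ab minor sixth: Ab, Cb, Eb, F.
The 3rd is Cb. A major third above Cb is Eb.
Eb is the chord's 5th.

Eb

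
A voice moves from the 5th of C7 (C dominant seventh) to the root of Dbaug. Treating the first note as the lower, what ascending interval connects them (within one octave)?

The 5th of C7 (C dominant seventh) is G; the root of Dbaug is Db.
G up to Db is 6 semitones, a half step narrower than a perfect fifth, so the interval is diminished.

diminished fifth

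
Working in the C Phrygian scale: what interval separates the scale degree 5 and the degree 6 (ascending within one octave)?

Spelling the C Phrygian scale: C D♭ E♭ F G A♭ B♭.
The scale degree 5 is G and the degree 6 is A♭.
G up to A♭ is 1 semitone, a half step narrower than a major second, so the interval is minor.

m2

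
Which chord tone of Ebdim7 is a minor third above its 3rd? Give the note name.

Bbb

Ebdim7 is spelled Eb Gb Bbb Dbb.
The 3rd is Gb. A minor third above Gb is Bbb.
Bbb is the chord's 5th.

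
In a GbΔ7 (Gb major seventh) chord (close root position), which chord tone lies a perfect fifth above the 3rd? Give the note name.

Spelling the chord: Gb–Bb–Db–F.
The 3rd is Bb. A perfect fifth above Bb is F.
F is the chord's 7th.

F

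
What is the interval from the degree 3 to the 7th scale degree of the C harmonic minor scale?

C harmonic minor: C D Eb F G Ab B.
Degree 3 = Eb; degree 7 = B.
From Eb to B: 8 semitones over a fifth = augmented.

A5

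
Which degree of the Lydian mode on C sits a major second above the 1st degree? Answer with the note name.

The scale is C D E F# G A B.
The 1st degree is C; a major second above that is D — scale degree 2.

D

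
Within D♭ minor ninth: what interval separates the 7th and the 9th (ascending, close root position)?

M3

The chord tones of D♭ minor ninth are D♭, F♭, A♭, C♭, E♭.
That puts C♭ below E♭.
From C♭ to E♭ is 4 semitones, exactly the major third.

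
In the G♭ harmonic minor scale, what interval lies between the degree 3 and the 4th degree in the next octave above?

M9

The scale runs G♭ A♭ B𝄫 C♭ D♭ E𝄫 F.
Degree 3 = B𝄫; scale degree 4 (up an octave) = C♭.
B𝄫 up to C♭ spans 9 letter names and 14 semitones — a major ninth.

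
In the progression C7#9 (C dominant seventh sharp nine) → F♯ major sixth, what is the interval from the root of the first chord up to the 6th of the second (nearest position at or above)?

C7#9 (C dominant seventh sharp nine) has C as its root, and F♯ major sixth has D♯ as its 6th.
2 letter names make it a second; at 3 semitones (a half step wider than major) the quality is augmented.

augmented second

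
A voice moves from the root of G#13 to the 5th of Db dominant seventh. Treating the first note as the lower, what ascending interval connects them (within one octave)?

d2

G#13 has G# as its root, and Db dominant seventh has Ab as its 5th.
2 letter names make it a second; at 0 semitones (a whole step narrower than major) the quality is diminished.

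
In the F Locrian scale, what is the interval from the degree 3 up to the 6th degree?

The scale runs F Gb Ab Bb Cb Db Eb.
That puts Ab below Db.
Counting 4 letters and 5 half steps from Ab gives a perfect fourth.

perfect fourth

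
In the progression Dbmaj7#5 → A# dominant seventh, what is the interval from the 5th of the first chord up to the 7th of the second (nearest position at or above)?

major 7th

Dbmaj7#5 has A as its 5th, and A# dominant seventh has G# as its 7th.
Counting 7 letters and 11 half steps from A gives a major seventh.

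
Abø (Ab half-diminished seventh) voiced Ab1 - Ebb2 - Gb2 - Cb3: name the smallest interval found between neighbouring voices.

Adjacent intervals: Ab1→Ebb2 = diminished fifth; Ebb2→Gb2 = major third; Gb2→Cb3 = perfect fourth.
The smallest is Ebb2 to Gb2, a major third (4 semitones).

M3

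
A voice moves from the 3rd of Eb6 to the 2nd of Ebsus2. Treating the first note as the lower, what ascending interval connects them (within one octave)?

minor 7th

Eb6 has G as its 3rd, and Ebsus2 has F as its 2nd.
From G to F: 10 semitones over a seventh = minor.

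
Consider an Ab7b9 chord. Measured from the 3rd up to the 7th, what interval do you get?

diminished fifth

Ab7b9: Ab-C-Eb-Gb-Bbb.
That puts C below Gb.
C up to Gb is 6 semitones, a half step narrower than a perfect fifth, so the interval is diminished.
This 3–7 tritone is the characteristic tension at the heart of the dominant sound.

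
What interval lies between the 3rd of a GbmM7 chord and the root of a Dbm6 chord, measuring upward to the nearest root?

GbmM7 has Bbb as its 3rd, and Dbm6 has Db as its root.
Counting 3 letters and 4 half steps from Bbb gives a major third.

major third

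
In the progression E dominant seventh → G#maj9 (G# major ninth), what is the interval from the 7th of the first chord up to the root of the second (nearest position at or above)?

E dominant seventh has D as its 7th, and G#maj9 (G# major ninth) has G# as its root.
From D to G#: 6 semitones over a fourth = augmented.

augmented fourth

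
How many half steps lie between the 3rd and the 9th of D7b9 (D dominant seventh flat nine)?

D7b9 (D dominant seventh flat nine): D-F♯-A-C-E♭.
F♯ to E♭ is a diminished seventh: 9 semitones.

9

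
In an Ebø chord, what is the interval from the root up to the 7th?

m7

Ebm7b5: Eb–Gb–Bbb–Db.
The root is Eb and the 7th is Db.
From Eb to Db: 10 semitones over a seventh = minor.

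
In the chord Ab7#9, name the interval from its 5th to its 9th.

Ab7#9 is spelled Ab–C–Eb–Gb–B.
That puts Eb below B.
5 letter names make it a fifth; at 8 semitones (a half step wider than perfect) the quality is augmented.

A5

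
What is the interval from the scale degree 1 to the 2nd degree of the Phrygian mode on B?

minor second

Spelling the Phrygian mode on B: B C D E F# G A.
So we need the interval from B up to C.
2 letter names make it a second; at 1 semitone (a half step narrower than major) the quality is minor.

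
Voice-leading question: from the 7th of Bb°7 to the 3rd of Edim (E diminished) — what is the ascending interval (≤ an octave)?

The 7th of Bb°7 is Abb; the 3rd of Edim (E diminished) is G.
Abb up to G is 12 semitones, a half step wider than a major seventh, so the interval is augmented.

augmented seventh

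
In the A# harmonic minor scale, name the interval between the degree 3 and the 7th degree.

A# harmonic minor: A# B# C# D# E# F# G##.
The degree 3 is C# and the 7th degree is G##.
C# up to G## is 8 semitones, a half step wider than a perfect fifth, so the interval is augmented.

augmented fifth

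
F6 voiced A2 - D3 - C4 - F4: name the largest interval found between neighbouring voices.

Adjacent intervals: A2→D3 = perfect fourth; D3→C4 = minor seventh; C4→F4 = perfect fourth.
The largest is D3 to C4, a minor seventh (10 semitones).

minor seventh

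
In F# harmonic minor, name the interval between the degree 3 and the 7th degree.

The scale runs F# G# A B C# D E#.
So we need the interval from A up to E#.
5 letter names make it a fifth; at 8 semitones (a half step wider than perfect) the quality is augmented.

augmented fifth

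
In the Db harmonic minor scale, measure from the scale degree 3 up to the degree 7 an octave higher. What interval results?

augmented 12th

Db harmonic minor: Db Eb Fb Gb Ab Bbb C.
The scale degree 3 is Fb and the scale degree 7 (up an octave) is C.
From Fb to C: 20 semitones over a twelfth = augmented.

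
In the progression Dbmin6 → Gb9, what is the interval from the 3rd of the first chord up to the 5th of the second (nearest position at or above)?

Dbmin6 has Fb as its 3rd, and Gb9 has Db as its 5th.
Fb up to Db spans 6 letter names and 9 semitones — a major sixth.

major 6th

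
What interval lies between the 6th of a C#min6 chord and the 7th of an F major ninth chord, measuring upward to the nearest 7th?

diminished fifth

C#min6 has A# as its 6th, and F major ninth has E as its 7th.
A# up to E is 6 semitones, a half step narrower than a perfect fifth, so the interval is diminished.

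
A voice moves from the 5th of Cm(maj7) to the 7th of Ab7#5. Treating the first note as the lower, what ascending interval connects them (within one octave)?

diminished octave

Cm(maj7) has G as its 5th, and Ab7#5 has Gb as its 7th.
8 letter names make it an octave; at 11 semitones (a half step narrower than perfect) the quality is diminished.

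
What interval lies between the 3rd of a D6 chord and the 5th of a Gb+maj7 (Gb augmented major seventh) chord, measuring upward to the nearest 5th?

m6

The 3rd of D6 is F#; the 5th of Gb+maj7 (Gb augmented major seventh) is D.
From F# to D: 8 semitones over a sixth = minor.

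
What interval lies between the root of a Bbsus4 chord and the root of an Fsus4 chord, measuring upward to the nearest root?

perfect 5th

Bbsus4 has Bb as its root, and Fsus4 has F as its root.
Counting 5 letters and 7 half steps from Bb gives a perfect fifth.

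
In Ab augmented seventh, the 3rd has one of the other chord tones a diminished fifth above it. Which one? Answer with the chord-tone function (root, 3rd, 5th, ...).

Abaug7 (Ab augmented seventh): Ab, C, E, Gb.
The 3rd is C. A diminished fifth above C is Gb.
Gb is the chord's 7th.

7th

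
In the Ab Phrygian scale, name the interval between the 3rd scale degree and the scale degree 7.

perfect fifth

Spelling the Ab Phrygian scale: Ab Bbb Cb Db Eb Fb Gb.
3rd scale degree = Cb; scale degree 7 = Gb.
Cb up to Gb spans 5 letter names and 7 semitones — a perfect fifth.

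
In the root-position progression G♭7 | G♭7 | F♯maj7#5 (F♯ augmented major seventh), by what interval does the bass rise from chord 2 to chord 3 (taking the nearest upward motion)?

augmented seventh

The roots are G♭ and F♯.
7 letter names make it a seventh; at 12 semitones (a half step wider than major) the quality is augmented.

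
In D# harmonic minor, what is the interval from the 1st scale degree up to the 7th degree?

Spelling D# harmonic minor: D# E# F# G# A# B C##.
That puts D# below C##.
D# up to C## spans 7 letter names and 11 semitones — a major seventh.

major seventh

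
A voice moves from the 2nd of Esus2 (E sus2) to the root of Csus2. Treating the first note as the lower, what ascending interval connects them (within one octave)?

diminished fifth

The 2nd of Esus2 (E sus2) is F♯; the root of Csus2 is C.
F♯ up to C is 6 semitones, a half step narrower than a perfect fifth, so the interval is diminished.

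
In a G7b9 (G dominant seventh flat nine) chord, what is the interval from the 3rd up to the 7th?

Spelling the chord: G, B, D, F, Ab.
3rd = B; 7th = F.
From B to F: 6 semitones over a fifth = diminished.
That tritone between 3rd and 7th is what gives the dominant seventh its pull toward resolution.

diminished fifth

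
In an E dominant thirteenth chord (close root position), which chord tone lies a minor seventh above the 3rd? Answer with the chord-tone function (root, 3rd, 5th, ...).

E dominant thirteenth is spelled E G♯ B D F♯ C♯.
The 3rd is G♯. A minor seventh above G♯ is F♯.
F♯ is the chord's 9th.

9th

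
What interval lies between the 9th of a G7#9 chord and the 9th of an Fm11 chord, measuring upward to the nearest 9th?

diminished seventh

G7#9 has A# as its 9th, and Fm11 has G as its 9th.
7 letter names make it a seventh; at 9 semitones (a whole step narrower than major) the quality is diminished.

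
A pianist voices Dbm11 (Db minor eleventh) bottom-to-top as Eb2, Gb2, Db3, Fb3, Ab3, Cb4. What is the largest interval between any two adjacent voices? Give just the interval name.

perfect fifth

Adjacent intervals: Eb2→Gb2 = minor third; Gb2→Db3 = perfect fifth; Db3→Fb3 = minor third; Fb3→Ab3 = major third; Ab3→Cb4 = minor third.
The largest is Gb2 to Db3, a perfect fifth (7 semitones).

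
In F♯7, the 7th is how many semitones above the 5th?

3

F♯ dominant seventh: F♯-A♯-C♯-E.
C♯ to E is a minor third: 3 semitones.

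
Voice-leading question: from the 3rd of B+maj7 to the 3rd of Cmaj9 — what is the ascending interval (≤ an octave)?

minor 2nd

The 3rd of B+maj7 is D♯; the 3rd of Cmaj9 is E.
2 letter names make it a second; at 1 semitone (a half step narrower than major) the quality is minor.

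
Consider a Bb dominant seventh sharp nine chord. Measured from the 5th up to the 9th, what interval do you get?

Bb7#9 is spelled Bb-D-F-Ab-C#.
The 5th is F and the 9th is C#.
From F to C#: 8 semitones over a fifth = augmented.

augmented 5th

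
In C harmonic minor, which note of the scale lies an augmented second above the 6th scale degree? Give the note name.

B

The scale is C D E♭ F G A♭ B.
The 6th scale degree is A♭; an augmented second above that is B — scale degree 7.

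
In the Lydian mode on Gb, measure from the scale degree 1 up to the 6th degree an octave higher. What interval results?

Spelling the Lydian mode on Gb: Gb Ab Bb C Db Eb F.
That puts Gb below Eb.
Counting 13 letters and 21 half steps from Gb gives a major thirteenth.

major thirteenth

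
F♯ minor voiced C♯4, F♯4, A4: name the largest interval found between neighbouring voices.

Adjacent intervals: C♯4→F♯4 = perfect fourth; F♯4→A4 = minor third.
The largest is C♯4 to F♯4, a perfect fourth (5 semitones).

perfect fourth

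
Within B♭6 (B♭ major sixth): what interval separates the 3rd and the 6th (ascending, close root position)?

Spelling the chord: B♭ D F G.
That puts D below G.
D up to G spans 4 letter names and 5 semitones — a perfect fourth.

perfect fourth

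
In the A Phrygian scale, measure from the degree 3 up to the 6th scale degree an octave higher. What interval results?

perfect eleventh

Spelling the A Phrygian scale: A Bb C D E F G.
So we need the interval from C up to F.
From C to F is 17 semitones, exactly the perfect eleventh.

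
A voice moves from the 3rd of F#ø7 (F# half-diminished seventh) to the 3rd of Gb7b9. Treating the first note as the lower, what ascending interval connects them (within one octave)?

F#ø7 (F# half-diminished seventh) has A as its 3rd, and Gb7b9 has Bb as its 3rd.
A up to Bb is 1 semitone, a half step narrower than a major second, so the interval is minor.

minor second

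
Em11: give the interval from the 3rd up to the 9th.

major seventh

Em11 is spelled E, G, B, D, F#, A.
3rd = G; 9th = F#.
Counting 7 letters and 11 half steps from G gives a major seventh.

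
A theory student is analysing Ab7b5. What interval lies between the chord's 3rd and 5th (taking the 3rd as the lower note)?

d3

Spelling the chord: Ab, C, Ebb, Gb.
3rd = C; 5th = Ebb.
3 letter names make it a third; at 2 semitones (a whole step narrower than major) the quality is diminished.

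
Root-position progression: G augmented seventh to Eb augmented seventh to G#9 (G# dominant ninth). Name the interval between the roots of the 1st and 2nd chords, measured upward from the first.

The roots are G and Eb.
G up to Eb is 8 semitones, a half step narrower than a major sixth, so the interval is minor.

minor sixth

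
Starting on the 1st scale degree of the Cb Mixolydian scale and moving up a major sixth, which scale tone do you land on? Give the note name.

The scale is Cb Db Eb Fb Gb Ab Bbb.
The 1st scale degree is Cb; a major sixth above that is Ab — scale degree 6.

Ab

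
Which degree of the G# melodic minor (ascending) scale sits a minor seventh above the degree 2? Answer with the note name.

The scale is G# A# B C# D# E# F##.
The degree 2 is A#; a minor seventh above that is G# — scale degree 1.

G#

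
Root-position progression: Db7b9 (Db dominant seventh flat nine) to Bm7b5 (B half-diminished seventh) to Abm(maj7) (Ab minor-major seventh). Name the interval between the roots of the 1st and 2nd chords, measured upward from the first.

augmented sixth

The roots are Db and B.
6 letter names make it a sixth; at 10 semitones (a half step wider than major) the quality is augmented.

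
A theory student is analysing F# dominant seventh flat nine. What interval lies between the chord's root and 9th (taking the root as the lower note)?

minor ninth

The chord tones of F#7b9 (F# dominant seventh flat nine) are F# A# C# E G.
So we need the interval from F# up to G.
F# up to G is 13 semitones, a half step narrower than a major ninth, so the interval is minor.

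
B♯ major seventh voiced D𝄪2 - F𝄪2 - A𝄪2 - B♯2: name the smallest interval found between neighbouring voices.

minor 2nd

Adjacent intervals: D𝄪2→F𝄪2 = minor third; F𝄪2→A𝄪2 = major third; A𝄪2→B♯2 = minor second.
The smallest is A𝄪2 to B♯2, a minor second (1 semitone).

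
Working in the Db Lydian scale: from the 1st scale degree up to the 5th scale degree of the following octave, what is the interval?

perfect twelfth

Db lydian: Db Eb F G Ab Bb C.
So we need the interval from Db up to Ab.
Counting 12 letters and 19 half steps from Db gives a perfect twelfth.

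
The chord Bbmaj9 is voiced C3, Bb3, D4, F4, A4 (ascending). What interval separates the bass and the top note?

The outer voices are C3 and A4.
Counting 13 letters and 21 half steps from C gives a major thirteenth.

major thirteenth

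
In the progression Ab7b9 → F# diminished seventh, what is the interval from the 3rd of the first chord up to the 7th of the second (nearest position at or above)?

The 3rd of Ab7b9 is C; the 7th of F# diminished seventh is Eb.
From C to Eb: 3 semitones over a third = minor.

minor third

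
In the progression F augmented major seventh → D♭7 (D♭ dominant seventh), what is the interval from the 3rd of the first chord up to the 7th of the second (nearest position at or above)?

F augmented major seventh has A as its 3rd, and D♭7 (D♭ dominant seventh) has C♭ as its 7th.
A up to C♭ is 2 semitones, a whole step narrower than a major third, so the interval is diminished.

diminished 3rd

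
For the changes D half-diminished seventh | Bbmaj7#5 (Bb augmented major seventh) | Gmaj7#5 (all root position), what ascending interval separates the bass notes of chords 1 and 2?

minor sixth

The roots are D and Bb.
6 letter names make it a sixth; at 8 semitones (a half step narrower than major) the quality is minor.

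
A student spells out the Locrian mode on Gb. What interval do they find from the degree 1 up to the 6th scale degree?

Gb locrian: Gb Abb Bbb Cb Dbb Ebb Fb.
So we need the interval from Gb up to Ebb.
From Gb to Ebb: 8 semitones over a sixth = minor.

minor sixth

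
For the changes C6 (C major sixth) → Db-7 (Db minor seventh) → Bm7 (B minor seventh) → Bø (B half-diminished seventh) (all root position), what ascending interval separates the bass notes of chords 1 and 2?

minor second

The roots are C and Db.
2 letter names make it a second; at 1 semitone (a half step narrower than major) the quality is minor.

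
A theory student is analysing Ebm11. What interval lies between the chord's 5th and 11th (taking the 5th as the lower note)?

minor seventh

The chord tones of Ebm11 (Eb minor eleventh) are Eb Gb Bb Db F Ab.
The 5th is Bb and the 11th is Ab.
7 letter names make it a seventh; at 10 semitones (a half step narrower than major) the quality is minor.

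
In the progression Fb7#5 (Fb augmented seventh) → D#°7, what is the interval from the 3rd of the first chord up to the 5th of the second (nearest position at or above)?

augmented unison

The 3rd of Fb7#5 (Fb augmented seventh) is Ab; the 5th of D#°7 is A.
From Ab to A: 1 semitone over a unison = augmented.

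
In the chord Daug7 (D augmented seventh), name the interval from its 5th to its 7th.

diminished third

Spelling the chord: D–F#–A#–C.
The 5th is A# and the 7th is C.
A# up to C is 2 semitones, a whole step narrower than a major third, so the interval is diminished.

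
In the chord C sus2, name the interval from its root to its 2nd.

Spelling the chord: C, D, G.
Root = C; 2nd = D.
From C to D is 2 semitones, exactly the major second.

major second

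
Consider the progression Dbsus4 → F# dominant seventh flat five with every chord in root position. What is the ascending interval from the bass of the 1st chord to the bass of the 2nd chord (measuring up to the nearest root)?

augmented third

The roots are Db and F#.
From Db to F#: 5 semitones over a third = augmented.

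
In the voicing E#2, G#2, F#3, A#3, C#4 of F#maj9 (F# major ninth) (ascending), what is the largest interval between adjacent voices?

m7

Adjacent intervals: E#2→G#2 = minor third; G#2→F#3 = minor seventh; F#3→A#3 = major third; A#3→C#4 = minor third.
The largest is G#2 to F#3, a minor seventh (10 semitones).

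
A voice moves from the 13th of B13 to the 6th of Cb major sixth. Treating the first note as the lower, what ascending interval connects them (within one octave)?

The 13th of B13 is G#; the 6th of Cb major sixth is Ab.
2 letter names make it a second; at 0 semitones (a whole step narrower than major) the quality is diminished.

diminished second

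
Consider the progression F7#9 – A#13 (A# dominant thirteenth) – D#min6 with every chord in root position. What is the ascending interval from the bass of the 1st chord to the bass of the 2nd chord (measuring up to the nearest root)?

The roots are F and A#.
3 letter names make it a third; at 5 semitones (a half step wider than major) the quality is augmented.

A3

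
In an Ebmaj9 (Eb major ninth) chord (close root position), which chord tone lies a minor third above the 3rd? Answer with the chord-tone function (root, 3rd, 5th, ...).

5th

Ebmaj9: Eb–G–Bb–D–F.
The 3rd is G. A minor third above G is Bb.
Bb is the chord's 5th.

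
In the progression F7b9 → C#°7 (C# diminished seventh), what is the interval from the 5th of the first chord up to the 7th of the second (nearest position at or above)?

m7

F7b9 has C as its 5th, and C#°7 (C# diminished seventh) has Bb as its 7th.
C up to Bb is 10 semitones, a half step narrower than a major seventh, so the interval is minor.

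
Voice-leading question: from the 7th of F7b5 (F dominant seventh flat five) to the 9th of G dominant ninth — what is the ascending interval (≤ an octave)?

F7b5 (F dominant seventh flat five) has Eb as its 7th, and G dominant ninth has A as its 9th.
4 letter names make it a fourth; at 6 semitones (a half step wider than perfect) the quality is augmented.

augmented 4th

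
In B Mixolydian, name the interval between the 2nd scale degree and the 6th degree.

B mixolydian: B C♯ D♯ E F♯ G♯ A.
The 2nd scale degree is C♯ and the degree 6 is G♯.
From C♯ to G♯ is 7 semitones, exactly the perfect fifth.

perfect 5th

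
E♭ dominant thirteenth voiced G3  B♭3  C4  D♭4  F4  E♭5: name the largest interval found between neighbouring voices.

minor seventh

Adjacent intervals: G3→B♭3 = minor third; B♭3→C4 = major second; C4→D♭4 = minor second; D♭4→F4 = major third; F4→E♭5 = minor seventh.
The largest is F4 to E♭5, a minor seventh (10 semitones).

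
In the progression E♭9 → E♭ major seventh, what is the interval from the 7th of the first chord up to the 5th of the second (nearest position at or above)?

M6

E♭9 has D♭ as its 7th, and E♭ major seventh has B♭ as its 5th.
From D♭ to B♭ is 9 semitones, exactly the major sixth.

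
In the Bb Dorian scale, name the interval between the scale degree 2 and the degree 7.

minor 6th

Spelling the Bb Dorian scale: Bb C Db Eb F G Ab.
That puts C below Ab.
C up to Ab is 8 semitones, a half step narrower than a major sixth, so the interval is minor.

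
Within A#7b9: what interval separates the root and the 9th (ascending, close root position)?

The chord tones of A#7b9 are A# C## E# G# B.
The root is A# and the 9th is B.
9 letter names make it a ninth; at 13 semitones (a half step narrower than major) the quality is minor.

minor ninth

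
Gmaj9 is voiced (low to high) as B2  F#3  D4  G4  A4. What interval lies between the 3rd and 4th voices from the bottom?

Those voices are D4 and G4.
From D to G is 5 semitones, exactly the perfect fourth.

perfect fourth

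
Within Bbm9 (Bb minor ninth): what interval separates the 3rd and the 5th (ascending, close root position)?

Bbmin9 (Bb minor ninth): Bb–Db–F–Ab–C.
The 3rd is Db and the 5th is F.
From Db to F is 4 semitones, exactly the major third.

major 3rd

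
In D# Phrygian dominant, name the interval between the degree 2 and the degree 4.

M3

The scale runs D# E F## G# A# B C#.
Degree 2 = E; degree 4 = G#.
From E to G# is 4 semitones, exactly the major third.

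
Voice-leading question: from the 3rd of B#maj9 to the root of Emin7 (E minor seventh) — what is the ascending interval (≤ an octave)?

The 3rd of B#maj9 is D##; the root of Emin7 (E minor seventh) is E.
2 letter names make it a second; at 0 semitones (a whole step narrower than major) the quality is diminished.

diminished second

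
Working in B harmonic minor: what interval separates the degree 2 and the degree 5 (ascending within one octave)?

perfect 4th

Spelling B harmonic minor: B C♯ D E F♯ G A♯.
Degree 2 = C♯; scale degree 5 = F♯.
From C♯ to F♯ is 5 semitones, exactly the perfect fourth.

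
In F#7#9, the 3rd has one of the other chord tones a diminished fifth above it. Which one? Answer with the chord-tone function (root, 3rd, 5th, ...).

7th

F#7#9: F#-A#-C#-E-G##.
The 3rd is A#. A diminished fifth above A# is E.
E is the chord's 7th.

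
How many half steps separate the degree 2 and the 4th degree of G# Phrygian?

4

The scale is G# A B C# D# E F#.
A up to C# is a major third — 4 semitones.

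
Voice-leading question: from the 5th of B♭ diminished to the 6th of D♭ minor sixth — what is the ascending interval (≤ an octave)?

B♭ diminished has F♭ as its 5th, and D♭ minor sixth has B♭ as its 6th.
F♭ up to B♭ is 6 semitones, a half step wider than a perfect fourth, so the interval is augmented.

augmented fourth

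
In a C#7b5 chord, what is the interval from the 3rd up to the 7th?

C#7b5 (C# dominant seventh flat five): C#–E#–G–B.
The 3rd is E# and the 7th is B.
E# up to B is 6 semitones, a half step narrower than a perfect fifth, so the interval is diminished.
That tritone between 3rd and 7th is what gives the dominant seventh its pull toward resolution.

diminished fifth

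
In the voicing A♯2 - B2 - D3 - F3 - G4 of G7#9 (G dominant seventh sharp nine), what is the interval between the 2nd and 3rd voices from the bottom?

Those voices are B2 and D3.
From B to D: 3 semitones over a third = minor.

m3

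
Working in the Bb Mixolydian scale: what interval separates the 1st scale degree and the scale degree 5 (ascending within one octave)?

Spelling the Bb Mixolydian scale: Bb C D Eb F G Ab.
1st scale degree = Bb; 5th scale degree = F.
From Bb to F is 7 semitones, exactly the perfect fifth.

perfect fifth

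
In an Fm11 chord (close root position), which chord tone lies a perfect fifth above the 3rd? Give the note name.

Fm11 is spelled F Ab C Eb G Bb.
The 3rd is Ab. A perfect fifth above Ab is Eb.
Eb is the chord's 7th.

Eb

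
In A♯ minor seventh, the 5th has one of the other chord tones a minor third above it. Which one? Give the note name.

Spelling the chord: A♯ C♯ E♯ G♯.
The 5th is E♯. A minor third above E♯ is G♯.
G♯ is the chord's 7th.

G#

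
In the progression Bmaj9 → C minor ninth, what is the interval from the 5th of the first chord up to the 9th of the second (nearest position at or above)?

minor sixth

Bmaj9 has F♯ as its 5th, and C minor ninth has D as its 9th.
F♯ up to D is 8 semitones, a half step narrower than a major sixth, so the interval is minor.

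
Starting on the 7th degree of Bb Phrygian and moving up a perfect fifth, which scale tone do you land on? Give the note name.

Eb

The scale is Bb Cb Db Eb F Gb Ab.
The 7th degree is Ab; a perfect fifth above that is Eb — scale degree 4.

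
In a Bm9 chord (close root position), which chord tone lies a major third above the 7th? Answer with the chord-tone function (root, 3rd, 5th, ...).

Bm9: B, D, F#, A, C#.
The 7th is A. A major third above A is C#.
C# is the chord's 9th.

9th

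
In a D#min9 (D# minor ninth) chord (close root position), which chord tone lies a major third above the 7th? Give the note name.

D#m9: D#-F#-A#-C#-E#.
The 7th is C#. A major third above C# is E#.
E# is the chord's 9th.

E#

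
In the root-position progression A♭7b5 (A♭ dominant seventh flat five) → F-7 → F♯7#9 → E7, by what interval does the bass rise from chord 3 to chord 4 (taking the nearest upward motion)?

The roots are F♯ and E.
F♯ up to E is 10 semitones, a half step narrower than a major seventh, so the interval is minor.

minor seventh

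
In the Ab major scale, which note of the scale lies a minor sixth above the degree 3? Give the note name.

Ab

The scale is Ab Bb C Db Eb F G.
The degree 3 is C; a minor sixth above that is Ab — scale degree 1.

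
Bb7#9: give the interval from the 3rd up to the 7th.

Spelling the chord: Bb-D-F-Ab-C#.
3rd = D; 7th = Ab.
D up to Ab is 6 semitones, a half step narrower than a perfect fifth, so the interval is diminished.

diminished fifth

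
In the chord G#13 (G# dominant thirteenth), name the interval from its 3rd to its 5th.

minor 3rd

G# dominant thirteenth is spelled G# B# D# F# A# E#.
That puts B# below D#.
From B# to D#: 3 semitones over a third = minor.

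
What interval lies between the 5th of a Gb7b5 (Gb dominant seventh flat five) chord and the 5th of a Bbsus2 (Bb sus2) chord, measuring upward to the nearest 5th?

Gb7b5 (Gb dominant seventh flat five) has Dbb as its 5th, and Bbsus2 (Bb sus2) has F as its 5th.
3 letter names make it a third; at 5 semitones (a half step wider than major) the quality is augmented.

augmented third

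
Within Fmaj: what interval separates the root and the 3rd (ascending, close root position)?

Spelling the chord: F, A, C.
Root = F; 3rd = A.
From F to A is 4 semitones, exactly the major third.

major 3rd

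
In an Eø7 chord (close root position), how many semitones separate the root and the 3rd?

Eø7: E-G-Bb-D.
E to G is a minor third: 3 semitones.

3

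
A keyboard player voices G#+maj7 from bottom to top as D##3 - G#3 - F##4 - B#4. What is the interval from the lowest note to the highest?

m13

The outer voices are D##3 and B#4.
From D## to B#: 20 semitones over a thirteenth = minor.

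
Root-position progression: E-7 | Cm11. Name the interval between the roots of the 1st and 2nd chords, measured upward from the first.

The roots are E and C.
E up to C is 8 semitones, a half step narrower than a major sixth, so the interval is minor.

minor 6th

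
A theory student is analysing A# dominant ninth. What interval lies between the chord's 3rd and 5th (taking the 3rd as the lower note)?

A#9 (A# dominant ninth): A# C## E# G# B#.
The 3rd is C## and the 5th is E#.
3 letter names make it a third; at 3 semitones (a half step narrower than major) the quality is minor.

minor 3rd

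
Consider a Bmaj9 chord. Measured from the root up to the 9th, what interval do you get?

B major ninth is spelled B D# F# A# C#.
Root = B; 9th = C#.
From B to C# is 14 semitones, exactly the major ninth.

major ninth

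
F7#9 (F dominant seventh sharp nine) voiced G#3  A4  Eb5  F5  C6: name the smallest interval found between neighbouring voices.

major second

Adjacent intervals: G#3→A4 = minor ninth; A4→Eb5 = diminished fifth; Eb5→F5 = major second; F5→C6 = perfect fifth.
The smallest is Eb5 to F5, a major second (2 semitones).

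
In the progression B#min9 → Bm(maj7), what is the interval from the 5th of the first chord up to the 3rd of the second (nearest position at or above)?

diminished sixth

The 5th of B#min9 is F##; the 3rd of Bm(maj7) is D.
6 letter names make it a sixth; at 7 semitones (a whole step narrower than major) the quality is diminished.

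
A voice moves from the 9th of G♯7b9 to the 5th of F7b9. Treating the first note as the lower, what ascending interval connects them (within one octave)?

m3

G♯7b9 has A as its 9th, and F7b9 has C as its 5th.
From A to C: 3 semitones over a third = minor.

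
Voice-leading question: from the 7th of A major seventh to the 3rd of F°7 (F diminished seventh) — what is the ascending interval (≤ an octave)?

A major seventh has G♯ as its 7th, and F°7 (F diminished seventh) has A♭ as its 3rd.
2 letter names make it a second; at 0 semitones (a whole step narrower than major) the quality is diminished.

diminished 2nd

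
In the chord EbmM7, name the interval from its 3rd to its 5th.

major third

Spelling the chord: Eb, Gb, Bb, D.
The 3rd is Gb and the 5th is Bb.
From Gb to Bb is 4 semitones, exactly the major third.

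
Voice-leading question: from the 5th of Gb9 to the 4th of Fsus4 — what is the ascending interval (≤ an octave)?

The 5th of Gb9 is Db; the 4th of Fsus4 is Bb.
From Db to Bb is 9 semitones, exactly the major sixth.

major 6th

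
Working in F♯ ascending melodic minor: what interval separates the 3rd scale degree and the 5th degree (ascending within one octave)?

M3

Spelling F♯ ascending melodic minor: F♯ G♯ A B C♯ D♯ E♯.
The 3rd scale degree is A and the 5th degree is C♯.
Counting 3 letters and 4 half steps from A gives a major third.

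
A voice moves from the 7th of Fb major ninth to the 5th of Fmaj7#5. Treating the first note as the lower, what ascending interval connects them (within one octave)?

augmented sixth

Fb major ninth has Eb as its 7th, and Fmaj7#5 has C# as its 5th.
From Eb to C#: 10 semitones over a sixth = augmented.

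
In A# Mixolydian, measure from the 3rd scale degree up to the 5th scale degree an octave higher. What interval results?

m10

The scale runs A# B# C## D# E# F## G#.
That puts C## below E#.
From C## to E#: 15 semitones over a tenth = minor.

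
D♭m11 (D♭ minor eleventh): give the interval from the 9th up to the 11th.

minor third

The chord tones of D♭m11 are D♭ F♭ A♭ C♭ E♭ G♭.
The 9th is E♭ and the 11th is G♭.
From E♭ to G♭: 3 semitones over a third = minor.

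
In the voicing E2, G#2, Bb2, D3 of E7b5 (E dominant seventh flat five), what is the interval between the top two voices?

major third

Those voices are Bb2 and D3.
Counting 3 letters and 4 half steps from Bb gives a major third.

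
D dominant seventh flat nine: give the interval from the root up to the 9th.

minor 9th

D7b9 is spelled D F♯ A C E♭.
So we need the interval from D up to E♭.
From D to E♭: 13 semitones over a ninth = minor.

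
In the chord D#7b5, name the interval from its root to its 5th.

The chord tones of D#7b5 (D# dominant seventh flat five) are D#-F##-A-C#.
Root = D#; 5th = A.
5 letter names make it a fifth; at 6 semitones (a half step narrower than perfect) the quality is diminished.

d5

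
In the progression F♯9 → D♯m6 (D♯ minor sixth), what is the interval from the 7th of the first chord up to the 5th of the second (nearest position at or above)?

The 7th of F♯9 is E; the 5th of D♯m6 (D♯ minor sixth) is A♯.
E up to A♯ is 6 semitones, a half step wider than a perfect fourth, so the interval is augmented.

A4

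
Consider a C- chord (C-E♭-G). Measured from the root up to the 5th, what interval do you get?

P5

So we need the interval from C up to G.
Counting 5 letters and 7 half steps from C gives a perfect fifth.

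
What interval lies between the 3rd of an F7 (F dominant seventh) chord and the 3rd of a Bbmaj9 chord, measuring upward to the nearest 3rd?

perfect 4th

F7 (F dominant seventh) has A as its 3rd, and Bbmaj9 has D as its 3rd.
A up to D spans 4 letter names and 5 semitones — a perfect fourth.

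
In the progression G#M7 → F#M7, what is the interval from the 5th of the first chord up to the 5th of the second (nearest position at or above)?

minor 7th

The 5th of G#M7 is D#; the 5th of F#M7 is C#.
D# up to C# is 10 semitones, a half step narrower than a major seventh, so the interval is minor.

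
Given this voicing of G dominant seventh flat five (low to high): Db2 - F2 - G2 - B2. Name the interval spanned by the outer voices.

The outer voices are Db2 and B2.
6 letter names make it a sixth; at 10 semitones (a half step wider than major) the quality is augmented.

A6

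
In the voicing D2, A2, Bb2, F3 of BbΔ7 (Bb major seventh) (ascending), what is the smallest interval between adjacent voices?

Adjacent intervals: D2→A2 = perfect fifth; A2→Bb2 = minor second; Bb2→F3 = perfect fifth.
The smallest is A2 to Bb2, a minor second (1 semitone).

minor 2nd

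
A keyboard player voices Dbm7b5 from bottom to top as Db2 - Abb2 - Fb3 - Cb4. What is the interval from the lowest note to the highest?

minor 14th

The outer voices are Db2 and Cb4.
Db up to Cb is 22 semitones, a half step narrower than a major fourteenth, so the interval is minor.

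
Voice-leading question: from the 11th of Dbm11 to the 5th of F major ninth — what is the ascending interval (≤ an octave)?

The 11th of Dbm11 is Gb; the 5th of F major ninth is C.
From Gb to C: 6 semitones over a fourth = augmented.

augmented fourth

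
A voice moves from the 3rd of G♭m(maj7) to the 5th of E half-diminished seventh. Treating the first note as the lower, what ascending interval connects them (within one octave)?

A1

G♭m(maj7) has B𝄫 as its 3rd, and E half-diminished seventh has B♭ as its 5th.
B𝄫 up to B♭ is 1 semitone, a half step wider than a perfect unison, so the interval is augmented.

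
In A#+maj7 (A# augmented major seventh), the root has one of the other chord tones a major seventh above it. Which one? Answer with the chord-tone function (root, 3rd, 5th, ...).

The chord tones of A# augmented major seventh are A#-C##-E##-G##.
The root is A#. A major seventh above A# is G##.
G## is the chord's 7th.

7th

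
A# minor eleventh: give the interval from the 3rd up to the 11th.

M9

The chord tones of A#m11 (A# minor eleventh) are A#, C#, E#, G#, B#, D#.
3rd = C#; 11th = D#.
Counting 9 letters and 14 half steps from C# gives a major ninth.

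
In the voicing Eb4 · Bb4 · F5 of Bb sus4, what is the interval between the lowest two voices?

Those voices are Eb4 and Bb4.
Counting 5 letters and 7 half steps from Eb gives a perfect fifth.

P5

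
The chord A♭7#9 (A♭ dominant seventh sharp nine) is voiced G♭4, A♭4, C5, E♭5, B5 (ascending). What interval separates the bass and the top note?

augmented 10th

The outer voices are G♭4 and B5.
From G♭ to B: 17 semitones over a tenth = augmented.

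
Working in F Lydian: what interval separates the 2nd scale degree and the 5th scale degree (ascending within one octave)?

Spelling F Lydian: F G A B C D E.
2nd scale degree = G; 5th scale degree = C.
Counting 4 letters and 5 half steps from G gives a perfect fourth.

P4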